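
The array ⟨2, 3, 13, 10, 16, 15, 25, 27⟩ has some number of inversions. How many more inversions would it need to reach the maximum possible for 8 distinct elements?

Maximum inversions for 8 distinct elements is C(8, 2) = 8·7/2 = 28.
Current inversions — for each element, count later smaller elements:
2: 0
3: 0
13: 1
10: 0
16: 1
15: 0
25: 0
27: 0
Current total: 0 + 0 + 1 + 0 + 1 + 0 + 0 + 0 = 2
Shortfall: 28 − 2 = 26

26 inversions short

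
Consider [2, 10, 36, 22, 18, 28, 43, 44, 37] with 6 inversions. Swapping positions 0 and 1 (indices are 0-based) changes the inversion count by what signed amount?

+1

Positions 0 and 1 hold 2 and 10; after swapping, the array is [10, 2, 36, 22, 18, 28, 43, 44, 37].
Element-by-element contributions:
10: 1
2: 0
36: 3
22: 1
18: 0
28: 0
43: 1
44: 1
37: 0
Sum: 1 + 0 + 3 + 1 + 0 + 0 + 1 + 1 + 0 = 7
Change: 7 − 6 = +1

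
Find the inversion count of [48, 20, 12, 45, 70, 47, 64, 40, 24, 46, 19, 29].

Element-by-element contributions:
48 → 20, 12, 45, 47, 40, 24, 46, 19, 29 → 9
20 → 12, 19 → 2
12 → none → 0
45 → 40, 24, 19, 29 → 4
70 → 47, 64, 40, 24, 46, 19, 29 → 7
47 → 40, 24, 46, 19, 29 → 5
64 → 40, 24, 46, 19, 29 → 5
40 → 24, 19, 29 → 3
24 → 19 → 1
46 → 19, 29 → 2
19 → none → 0
29 → none → 0
Sum: 9 + 2 + 0 + 4 + 7 + 5 + 5 + 3 + 1 + 2 + 0 + 0 = 38

38 inversions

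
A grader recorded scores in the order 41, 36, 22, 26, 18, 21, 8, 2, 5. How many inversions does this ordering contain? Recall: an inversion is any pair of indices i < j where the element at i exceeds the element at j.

33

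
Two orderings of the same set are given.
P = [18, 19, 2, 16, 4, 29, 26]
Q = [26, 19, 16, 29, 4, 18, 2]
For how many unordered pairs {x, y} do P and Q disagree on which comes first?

Assign each item its position (1..7) in the first ordering, then rewrite the second ordering as that position sequence:
positions: 18→1, 19→2, 2→3, 16→4, 4→5, 29→6, 26→7
second ordering as positions: [7, 2, 4, 6, 5, 1, 3]
Discordant pairs = inversions in this position sequence.
7: 2, 4, 6, 5, 1, 3 → 6
2: 1 → 1
4: 1, 3 → 2
6: 5, 1, 3 → 3
5: 1, 3 → 2
1: 0
3: 0
Total: 6 + 1 + 2 + 3 + 2 + 0 + 0 = 14

14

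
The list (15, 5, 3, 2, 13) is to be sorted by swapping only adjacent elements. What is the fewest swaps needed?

Each adjacent swap fixes exactly one inversion, so the minimum swap count equals the number of inversions.
Count inversions — for each element, later elements that are smaller:
15: 5, 3, 2, 13 → 4
5: 3, 2 → 2
3: 2 → 1
2: none → 0
13: none → 0
Total inversions: 4 + 2 + 1 + 0 + 0 = 7

7 swaps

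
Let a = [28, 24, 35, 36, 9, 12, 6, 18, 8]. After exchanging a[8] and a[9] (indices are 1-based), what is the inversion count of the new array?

25 inversions

Positions 8 and 9 hold 18 and 8; after swapping, the array is [28, 24, 35, 36, 9, 12, 6, 8, 18].
Sweep left to right; for each value list the smaller values that follow it:
28 → 24, 9, 12, 6, 8, 18 → 6
24 → 9, 12, 6, 8, 18 → 5
35 → 9, 12, 6, 8, 18 → 5
36 → 9, 12, 6, 8, 18 → 5
9 → 6, 8 → 2
12 → 6, 8 → 2
6 → none → 0
8 → none → 0
18 → none → 0
Sum: 6 + 5 + 5 + 5 + 2 + 2 + 0 + 0 + 0 = 25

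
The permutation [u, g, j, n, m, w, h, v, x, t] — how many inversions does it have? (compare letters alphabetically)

There are 15 inversions.

Sweep left to right; for each value list the smaller values that follow it:
u → g, j, n, m, h, t → 6
g → none → 0
j → h → 1
n → m, h → 2
m → h → 1
w → h, v, t → 3
h → none → 0
v → t → 1
x → t → 1
t → none → 0
Sum: 6 + 0 + 1 + 2 + 1 + 3 + 0 + 1 + 1 + 0 = 15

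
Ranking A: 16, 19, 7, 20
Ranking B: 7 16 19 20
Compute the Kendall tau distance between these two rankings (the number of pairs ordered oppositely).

2 discordant pairs

Assign each item its position (1..4) in the first ordering, then rewrite the second ordering as that position sequence:
positions: 16→1, 19→2, 7→3, 20→4
second ordering as positions: [3, 1, 2, 4]
Discordant pairs = inversions in this position sequence.
3: 1, 2 → 2
1: 0
2: 0
4: 0
Total: 2 + 0 + 0 + 0 = 2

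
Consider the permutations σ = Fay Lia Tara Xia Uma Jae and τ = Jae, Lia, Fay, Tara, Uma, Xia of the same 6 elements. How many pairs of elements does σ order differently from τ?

There are 7 discordant pairs.

Assign each item its position (1..6) in the first ordering, then rewrite the second ordering as that position sequence:
positions: Fay→1, Lia→2, Tara→3, Xia→4, Uma→5, Jae→6
second ordering as positions: [6, 2, 1, 3, 5, 4]
Discordant pairs = inversions in this position sequence.
6: 2, 1, 3, 5, 4 → 5
2: 1 → 1
1: 0
3: 0
5: 4 → 1
4: 0
Total: 5 + 1 + 0 + 0 + 1 + 0 = 7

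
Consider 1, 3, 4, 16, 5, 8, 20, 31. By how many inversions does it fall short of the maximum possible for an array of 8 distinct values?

26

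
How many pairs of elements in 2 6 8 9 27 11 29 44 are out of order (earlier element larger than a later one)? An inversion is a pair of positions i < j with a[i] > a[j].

1

For each element, count later entries that are smaller:
2 → none → 0
6 → none → 0
8 → none → 0
9 → none → 0
27 → 11 → 1
11 → none → 0
29 → none → 0
44 → none → 0
Sum: 0 + 0 + 0 + 0 + 1 + 0 + 0 + 0 = 1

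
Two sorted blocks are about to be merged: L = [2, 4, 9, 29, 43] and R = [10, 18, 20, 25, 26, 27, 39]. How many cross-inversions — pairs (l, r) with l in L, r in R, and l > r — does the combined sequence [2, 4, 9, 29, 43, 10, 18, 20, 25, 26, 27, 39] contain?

Cross-inversions: 13

Take each right-half value and tally the left-half values above it:
r = 10: 29, 43 → 2
r = 18: 29, 43 → 2
r = 20: 29, 43 → 2
r = 25: 29, 43 → 2
r = 26: 29, 43 → 2
r = 27: 29, 43 → 2
r = 39: 43 → 1
Cross-inversions: 2 + 2 + 2 + 2 + 2 + 2 + 1 = 13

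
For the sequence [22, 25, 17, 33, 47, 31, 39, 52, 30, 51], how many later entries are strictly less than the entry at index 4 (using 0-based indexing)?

3 such elements

The element at index 4 is 47.
Elements after it: 31, 39, 52, 30, 51
Those smaller than 47: 31, 39, 30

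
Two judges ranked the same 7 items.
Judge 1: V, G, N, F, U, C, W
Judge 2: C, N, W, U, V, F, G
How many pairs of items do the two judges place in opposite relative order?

Assign each item its position (1..7) in the first ordering, then rewrite the second ordering as that position sequence:
positions: V→1, G→2, N→3, F→4, U→5, C→6, W→7
second ordering as positions: [6, 3, 7, 5, 1, 4, 2]
Discordant pairs = inversions in this position sequence.
6: 3, 5, 1, 4, 2 → 5
3: 1, 2 → 2
7: 5, 1, 4, 2 → 4
5: 1, 4, 2 → 3
1: 0
4: 2 → 1
2: 0
Total: 5 + 2 + 4 + 3 + 0 + 1 + 0 = 15

15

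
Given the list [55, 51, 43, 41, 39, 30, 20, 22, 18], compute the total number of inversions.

35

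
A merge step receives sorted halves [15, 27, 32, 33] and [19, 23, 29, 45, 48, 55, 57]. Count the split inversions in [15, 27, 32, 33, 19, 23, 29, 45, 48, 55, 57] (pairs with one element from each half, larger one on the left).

For each element r of the right run, count left-run elements greater than r:
r = 19: 27, 32, 33 → 3
r = 23: 27, 32, 33 → 3
r = 29: 32, 33 → 2
r = 45: none → 0
r = 48: none → 0
r = 55: none → 0
r = 57: none → 0
Cross-inversions: 3 + 3 + 2 + 0 + 0 + 0 + 0 = 8

Split inversions: 8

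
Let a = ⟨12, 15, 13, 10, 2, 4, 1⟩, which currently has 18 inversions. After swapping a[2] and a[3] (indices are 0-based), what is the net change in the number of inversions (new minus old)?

-1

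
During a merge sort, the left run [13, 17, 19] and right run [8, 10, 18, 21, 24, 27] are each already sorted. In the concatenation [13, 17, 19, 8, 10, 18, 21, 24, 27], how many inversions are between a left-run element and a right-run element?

7 split inversions

Count, for every r in R, how many entries of L exceed r:
r = 8: 13, 17, 19 → 3
r = 10: 13, 17, 19 → 3
r = 18: 19 → 1
r = 21: none → 0
r = 24: none → 0
r = 27: none → 0
Cross-inversions: 3 + 3 + 1 + 0 + 0 + 0 = 7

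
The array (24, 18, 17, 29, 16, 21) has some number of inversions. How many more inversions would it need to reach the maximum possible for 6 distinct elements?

6

Maximum inversions for 6 distinct elements is C(6, 2) = 6·5/2 = 15.
Current inversions — for each element, count later smaller elements:
24: 4
18: 2
17: 1
29: 2
16: 0
21: 0
Current total: 4 + 2 + 1 + 2 + 0 + 0 = 9
Shortfall: 15 − 9 = 6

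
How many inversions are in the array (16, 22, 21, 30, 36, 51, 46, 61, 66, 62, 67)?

For each element, count later entries that are smaller:
16: 0
22: 1
21: 0
30: 0
36: 0
51: 1
46: 0
61: 0
66: 1
62: 0
67: 0
Sum: 0 + 1 + 0 + 0 + 0 + 1 + 0 + 0 + 1 + 0 + 0 = 3

3 out-of-order pairs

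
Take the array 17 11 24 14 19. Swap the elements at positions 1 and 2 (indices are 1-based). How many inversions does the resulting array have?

Positions 1 and 2 hold 17 and 11; after swapping, the array is [11, 17, 24, 14, 19].
For each element, count later entries that are smaller:
11 → none → 0
17 → 14 → 1
24 → 14, 19 → 2
14 → none → 0
19 → none → 0
Sum: 0 + 1 + 2 + 0 + 0 = 3

Inversions: 3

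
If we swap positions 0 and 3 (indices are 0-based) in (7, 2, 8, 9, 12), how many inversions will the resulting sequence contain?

4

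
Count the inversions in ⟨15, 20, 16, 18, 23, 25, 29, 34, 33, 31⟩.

5

Sweep left to right; for each value list the smaller values that follow it:
15 → none → 0
20 → 16, 18 → 2
16 → none → 0
18 → none → 0
23 → none → 0
25 → none → 0
29 → none → 0
34 → 33, 31 → 2
33 → 31 → 1
31 → none → 0
Sum: 0 + 2 + 0 + 0 + 0 + 0 + 0 + 2 + 1 + 0 = 5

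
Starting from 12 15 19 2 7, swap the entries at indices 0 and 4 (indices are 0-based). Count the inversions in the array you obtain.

Inversions: 5

Positions 0 and 4 hold 12 and 7; after swapping, the array is [7, 15, 19, 2, 12].
Sweep left to right; for each value list the smaller values that follow it:
7: 1
15: 2
19: 2
2: 0
12: 0
Sum: 1 + 2 + 2 + 0 + 0 = 5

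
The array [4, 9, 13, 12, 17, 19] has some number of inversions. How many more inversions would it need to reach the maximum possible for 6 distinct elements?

14 inversions short

Maximum inversions for 6 distinct elements is C(6, 2) = 6·5/2 = 15.
Current inversions — for each element, count later smaller elements:
4: 0
9: 0
13: 1
12: 0
17: 0
19: 0
Current total: 0 + 0 + 1 + 0 + 0 + 0 = 1
Shortfall: 15 − 1 = 14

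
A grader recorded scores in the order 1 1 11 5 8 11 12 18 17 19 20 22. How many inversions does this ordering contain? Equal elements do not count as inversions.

3 out-of-order pairs

Count, for each position, how many later elements it exceeds:
1: 0
1: 0
11: 2
5: 0
8: 0
11: 0
12: 0
18: 1
17: 0
19: 0
20: 0
22: 0
Sum: 0 + 0 + 2 + 0 + 0 + 0 + 0 + 1 + 0 + 0 + 0 + 0 = 3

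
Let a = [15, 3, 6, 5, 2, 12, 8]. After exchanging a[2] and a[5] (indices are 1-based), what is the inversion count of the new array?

Positions 2 and 5 hold 3 and 2; after swapping, the array is [15, 2, 6, 5, 3, 12, 8].
Element-by-element contributions:
15 → 2, 6, 5, 3, 12, 8 → 6
2 → none → 0
6 → 5, 3 → 2
5 → 3 → 1
3 → none → 0
12 → 8 → 1
8 → none → 0
Sum: 6 + 0 + 2 + 1 + 0 + 1 + 0 = 10

10 inversions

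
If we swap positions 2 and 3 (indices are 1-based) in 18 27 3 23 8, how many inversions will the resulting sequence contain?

Positions 2 and 3 hold 27 and 3; after swapping, the array is [18, 3, 27, 23, 8].
For each element, count later entries that are smaller:
18 → 3, 8 → 2
3 → none → 0
27 → 23, 8 → 2
23 → 8 → 1
8 → none → 0
Sum: 2 + 0 + 2 + 1 + 0 = 5

5 inversions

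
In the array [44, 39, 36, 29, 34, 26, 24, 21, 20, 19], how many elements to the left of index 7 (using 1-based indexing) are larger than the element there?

6 such elements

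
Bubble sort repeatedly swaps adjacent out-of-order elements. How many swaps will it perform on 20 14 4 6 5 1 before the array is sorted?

The minimum number of adjacent swaps to sort an array equals its inversion count, since every such swap removes exactly one inversion.
Count inversions — for each element, later elements that are smaller:
20: 14, 4, 6, 5, 1 → 5
14: 4, 6, 5, 1 → 4
4: 1 → 1
6: 5, 1 → 2
5: 1 → 1
1: none → 0
Total inversions: 5 + 4 + 1 + 2 + 1 + 0 = 13

13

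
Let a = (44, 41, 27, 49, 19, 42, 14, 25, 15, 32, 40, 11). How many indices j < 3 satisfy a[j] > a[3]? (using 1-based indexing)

The element at index 3 is 27.
Elements before it: 44, 41
Those larger than 27: 44, 41

2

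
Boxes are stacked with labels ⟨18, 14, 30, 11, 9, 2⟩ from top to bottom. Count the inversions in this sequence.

13 out-of-order pairs

Sweep left to right; for each value list the smaller values that follow it:
18: 4
14: 3
30: 3
11: 2
9: 1
2: 0
Sum: 4 + 3 + 3 + 2 + 1 + 0 = 13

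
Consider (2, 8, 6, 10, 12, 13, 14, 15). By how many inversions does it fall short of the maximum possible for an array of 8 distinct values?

Maximum inversions for 8 distinct elements is C(8, 2) = 8·7/2 = 28.
Current inversions — for each element, count later smaller elements:
2: 0
8: 1
6: 0
10: 0
12: 0
13: 0
14: 0
15: 0
Current total: 0 + 1 + 0 + 0 + 0 + 0 + 0 + 0 = 1
Shortfall: 28 − 1 = 27

27 inversions short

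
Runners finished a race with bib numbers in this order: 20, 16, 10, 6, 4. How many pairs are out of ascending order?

10

For each element, count later entries that are smaller:
20 → 16, 10, 6, 4 → 4
16 → 10, 6, 4 → 3
10 → 6, 4 → 2
6 → 4 → 1
4 → none → 0
Sum: 4 + 3 + 2 + 1 + 0 = 10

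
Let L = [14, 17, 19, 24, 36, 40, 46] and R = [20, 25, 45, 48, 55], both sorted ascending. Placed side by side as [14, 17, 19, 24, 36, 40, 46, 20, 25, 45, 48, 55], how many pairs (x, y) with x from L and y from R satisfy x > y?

Count, for every r in R, how many entries of L exceed r:
r = 20: 24, 36, 40, 46 → 4
r = 25: 36, 40, 46 → 3
r = 45: 46 → 1
r = 48: none → 0
r = 55: none → 0
Cross-inversions: 4 + 3 + 1 + 0 + 0 = 8

8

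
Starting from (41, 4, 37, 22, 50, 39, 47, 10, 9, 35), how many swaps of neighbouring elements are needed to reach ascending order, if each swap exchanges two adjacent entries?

25 swaps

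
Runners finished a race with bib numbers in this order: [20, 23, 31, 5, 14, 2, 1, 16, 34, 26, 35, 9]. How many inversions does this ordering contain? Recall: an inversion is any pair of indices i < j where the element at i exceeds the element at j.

30 out-of-order pairs

Sweep left to right; for each value list the smaller values that follow it:
20 → 5, 14, 2, 1, 16, 9 → 6
23 → 5, 14, 2, 1, 16, 9 → 6
31 → 5, 14, 2, 1, 16, 26, 9 → 7
5 → 2, 1 → 2
14 → 2, 1, 9 → 3
2 → 1 → 1
1 → none → 0
16 → 9 → 1
34 → 26, 9 → 2
26 → 9 → 1
35 → 9 → 1
9 → none → 0
Sum: 6 + 6 + 7 + 2 + 3 + 1 + 0 + 1 + 2 + 1 + 1 + 0 = 30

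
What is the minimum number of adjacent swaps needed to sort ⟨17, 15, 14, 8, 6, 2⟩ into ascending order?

Adjacent swaps: 15

Each adjacent swap fixes exactly one inversion, so the minimum swap count equals the number of inversions.
Count inversions — for each element, later elements that are smaller:
17: 15, 14, 8, 6, 2 → 5
15: 14, 8, 6, 2 → 4
14: 8, 6, 2 → 3
8: 6, 2 → 2
6: 2 → 1
2: none → 0
Total inversions: 5 + 4 + 3 + 2 + 1 + 0 = 15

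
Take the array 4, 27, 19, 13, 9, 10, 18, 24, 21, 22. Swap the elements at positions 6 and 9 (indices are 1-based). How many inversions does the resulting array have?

Positions 6 and 9 hold 10 and 21; after swapping, the array is [4, 27, 19, 13, 9, 21, 18, 24, 10, 22].
Element-by-element contributions:
4 → none → 0
27 → 19, 13, 9, 21, 18, 24, 10, 22 → 8
19 → 13, 9, 18, 10 → 4
13 → 9, 10 → 2
9 → none → 0
21 → 18, 10 → 2
18 → 10 → 1
24 → 10, 22 → 2
10 → none → 0
22 → none → 0
Sum: 0 + 8 + 4 + 2 + 0 + 2 + 1 + 2 + 0 + 0 = 19

19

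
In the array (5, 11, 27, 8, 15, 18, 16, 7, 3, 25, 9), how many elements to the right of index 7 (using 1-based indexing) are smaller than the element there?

The element at index 7 is 16.
Elements after it: 7, 3, 25, 9
Those smaller than 16: 7, 3, 9

3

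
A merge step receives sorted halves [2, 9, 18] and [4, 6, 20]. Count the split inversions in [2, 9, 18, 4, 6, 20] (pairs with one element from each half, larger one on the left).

Cross-inversions: 4

Count, for every r in R, how many entries of L exceed r:
r = 4: 9, 18 → 2
r = 6: 9, 18 → 2
r = 20: none → 0
Cross-inversions: 2 + 2 + 0 = 4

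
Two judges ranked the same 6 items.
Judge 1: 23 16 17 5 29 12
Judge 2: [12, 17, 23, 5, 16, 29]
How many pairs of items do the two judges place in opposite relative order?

Assign each item its position (1..6) in the first ordering, then rewrite the second ordering as that position sequence:
positions: 23→1, 16→2, 17→3, 5→4, 29→5, 12→6
second ordering as positions: [6, 3, 1, 4, 2, 5]
Discordant pairs = inversions in this position sequence.
6: 3, 1, 4, 2, 5 → 5
3: 1, 2 → 2
1: 0
4: 2 → 1
2: 0
5: 0
Total: 5 + 2 + 0 + 1 + 0 + 0 = 8

8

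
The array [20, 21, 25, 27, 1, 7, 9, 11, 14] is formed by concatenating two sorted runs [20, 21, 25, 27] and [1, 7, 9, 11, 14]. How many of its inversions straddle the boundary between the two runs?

Cross-inversions: 20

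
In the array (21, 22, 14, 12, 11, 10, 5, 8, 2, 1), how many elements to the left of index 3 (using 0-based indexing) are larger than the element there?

The element at index 3 is 12.
Elements before it: 21, 22, 14
Those larger than 12: 21, 22, 14

3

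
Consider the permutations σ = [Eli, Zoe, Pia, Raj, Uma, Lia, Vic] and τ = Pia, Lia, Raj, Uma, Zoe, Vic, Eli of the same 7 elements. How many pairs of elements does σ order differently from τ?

Assign each item its position (1..7) in the first ordering, then rewrite the second ordering as that position sequence:
positions: Eli→1, Zoe→2, Pia→3, Raj→4, Uma→5, Lia→6, Vic→7
second ordering as positions: [3, 6, 4, 5, 2, 7, 1]
Discordant pairs = inversions in this position sequence.
3: 2, 1 → 2
6: 4, 5, 2, 1 → 4
4: 2, 1 → 2
5: 2, 1 → 2
2: 1 → 1
7: 1 → 1
1: 0
Total: 2 + 4 + 2 + 2 + 1 + 1 + 0 = 12

12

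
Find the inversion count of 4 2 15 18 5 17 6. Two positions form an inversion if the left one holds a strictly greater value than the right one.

There are 7 inversions.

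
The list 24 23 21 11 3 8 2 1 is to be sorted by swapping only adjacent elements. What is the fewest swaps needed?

27 swaps

Each adjacent swap fixes exactly one inversion, so the minimum swap count equals the number of inversions.
Count inversions — for each element, later elements that are smaller:
24: 23, 21, 11, 3, 8, 2, 1 → 7
23: 21, 11, 3, 8, 2, 1 → 6
21: 11, 3, 8, 2, 1 → 5
11: 3, 8, 2, 1 → 4
3: 2, 1 → 2
8: 2, 1 → 2
2: 1 → 1
1: none → 0
Total inversions: 7 + 6 + 5 + 4 + 2 + 2 + 1 + 0 = 27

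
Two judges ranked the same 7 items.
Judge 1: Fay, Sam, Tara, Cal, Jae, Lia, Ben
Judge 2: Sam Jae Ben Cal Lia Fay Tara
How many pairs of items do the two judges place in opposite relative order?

12 discordant pairs

Assign each item its position (1..7) in the first ordering, then rewrite the second ordering as that position sequence:
positions: Fay→1, Sam→2, Tara→3, Cal→4, Jae→5, Lia→6, Ben→7
second ordering as positions: [2, 5, 7, 4, 6, 1, 3]
Discordant pairs = inversions in this position sequence.
2: 1 → 1
5: 4, 1, 3 → 3
7: 4, 6, 1, 3 → 4
4: 1, 3 → 2
6: 1, 3 → 2
1: 0
3: 0
Total: 1 + 3 + 4 + 2 + 2 + 0 + 0 = 12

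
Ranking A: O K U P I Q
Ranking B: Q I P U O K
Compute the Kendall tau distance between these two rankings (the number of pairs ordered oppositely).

14 discordant pairs

Assign each item its position (1..6) in the first ordering, then rewrite the second ordering as that position sequence:
positions: O→1, K→2, U→3, P→4, I→5, Q→6
second ordering as positions: [6, 5, 4, 3, 1, 2]
Discordant pairs = inversions in this position sequence.
6: 5, 4, 3, 1, 2 → 5
5: 4, 3, 1, 2 → 4
4: 3, 1, 2 → 3
3: 1, 2 → 2
1: 0
2: 0
Total: 5 + 4 + 3 + 2 + 0 + 0 = 14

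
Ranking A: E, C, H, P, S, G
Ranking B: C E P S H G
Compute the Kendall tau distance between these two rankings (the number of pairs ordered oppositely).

There are 3 discordant pairs.

Assign each item its position (1..6) in the first ordering, then rewrite the second ordering as that position sequence:
positions: E→1, C→2, H→3, P→4, S→5, G→6
second ordering as positions: [2, 1, 4, 5, 3, 6]
Discordant pairs = inversions in this position sequence.
2: 1 → 1
1: 0
4: 3 → 1
5: 3 → 1
3: 0
6: 0
Total: 1 + 0 + 1 + 1 + 0 + 0 = 3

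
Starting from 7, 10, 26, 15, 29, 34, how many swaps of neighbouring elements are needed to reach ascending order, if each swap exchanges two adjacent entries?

Each adjacent swap fixes exactly one inversion, so the minimum swap count equals the number of inversions.
Count inversions — for each element, later elements that are smaller:
7: none → 0
10: none → 0
26: 15 → 1
15: none → 0
29: none → 0
34: none → 0
Total inversions: 0 + 0 + 1 + 0 + 0 + 0 = 1

There is 1 swap.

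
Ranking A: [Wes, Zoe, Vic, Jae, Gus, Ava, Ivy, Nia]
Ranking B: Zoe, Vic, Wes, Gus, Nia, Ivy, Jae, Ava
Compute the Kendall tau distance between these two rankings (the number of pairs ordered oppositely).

Assign each item its position (1..8) in the first ordering, then rewrite the second ordering as that position sequence:
positions: Wes→1, Zoe→2, Vic→3, Jae→4, Gus→5, Ava→6, Ivy→7, Nia→8
second ordering as positions: [2, 3, 1, 5, 8, 7, 4, 6]
Discordant pairs = inversions in this position sequence.
2: 1 → 1
3: 1 → 1
1: 0
5: 4 → 1
8: 7, 4, 6 → 3
7: 4, 6 → 2
4: 0
6: 0
Total: 1 + 1 + 0 + 1 + 3 + 2 + 0 + 0 = 8

There are 8 discordant pairs.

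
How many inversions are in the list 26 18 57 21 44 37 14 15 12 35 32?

Inversions: 33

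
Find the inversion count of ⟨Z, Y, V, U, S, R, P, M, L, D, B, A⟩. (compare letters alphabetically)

Count, for each position, how many later elements it exceeds:
Z: 11
Y: 10
V: 9
U: 8
S: 7
R: 6
P: 5
M: 4
L: 3
D: 2
B: 1
A: 0
Sum: 11 + 10 + 9 + 8 + 7 + 6 + 5 + 4 + 3 + 2 + 1 + 0 = 66

There are 66 inversions.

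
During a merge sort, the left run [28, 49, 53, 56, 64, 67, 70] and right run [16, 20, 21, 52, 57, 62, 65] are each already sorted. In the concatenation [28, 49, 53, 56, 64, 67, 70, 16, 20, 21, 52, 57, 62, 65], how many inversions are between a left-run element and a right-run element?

For each element r of the right run, count left-run elements greater than r:
r = 16: 28, 49, 53, 56, 64, 67, 70 → 7
r = 20: 28, 49, 53, 56, 64, 67, 70 → 7
r = 21: 28, 49, 53, 56, 64, 67, 70 → 7
r = 52: 53, 56, 64, 67, 70 → 5
r = 57: 64, 67, 70 → 3
r = 62: 64, 67, 70 → 3
r = 65: 67, 70 → 2
Cross-inversions: 7 + 7 + 7 + 5 + 3 + 3 + 2 = 34

34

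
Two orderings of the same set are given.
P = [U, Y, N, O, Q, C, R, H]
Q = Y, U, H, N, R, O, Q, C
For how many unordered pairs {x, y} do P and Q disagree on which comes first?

Assign each item its position (1..8) in the first ordering, then rewrite the second ordering as that position sequence:
positions: U→1, Y→2, N→3, O→4, Q→5, C→6, R→7, H→8
second ordering as positions: [2, 1, 8, 3, 7, 4, 5, 6]
Discordant pairs = inversions in this position sequence.
2: 1 → 1
1: 0
8: 3, 7, 4, 5, 6 → 5
3: 0
7: 4, 5, 6 → 3
4: 0
5: 0
6: 0
Total: 1 + 0 + 5 + 0 + 3 + 0 + 0 + 0 = 9

There are 9 disagreeing pairs.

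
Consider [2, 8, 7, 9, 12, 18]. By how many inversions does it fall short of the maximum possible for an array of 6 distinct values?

Maximum inversions for 6 distinct elements is C(6, 2) = 6·5/2 = 15.
Current inversions — for each element, count later smaller elements:
2: 0
8: 1
7: 0
9: 0
12: 0
18: 0
Current total: 0 + 1 + 0 + 0 + 0 + 0 = 1
Shortfall: 15 − 1 = 14

14 inversions short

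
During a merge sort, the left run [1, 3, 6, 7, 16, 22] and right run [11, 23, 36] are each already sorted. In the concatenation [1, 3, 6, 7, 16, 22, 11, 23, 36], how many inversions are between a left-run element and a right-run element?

2 cross-inversions

For each element r of the right run, count left-run elements greater than r:
r = 11: 16, 22 → 2
r = 23: none → 0
r = 36: none → 0
Cross-inversions: 2 + 0 + 0 = 2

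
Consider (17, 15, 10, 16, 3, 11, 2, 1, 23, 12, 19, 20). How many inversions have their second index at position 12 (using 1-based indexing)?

1 such element

The element at index 12 is 20.
Elements before it: 17, 15, 10, 16, 3, 11, 2, 1, 23, 12, 19
Those larger than 20: 23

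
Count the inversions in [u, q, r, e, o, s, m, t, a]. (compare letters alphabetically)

Element-by-element contributions:
u → q, r, e, o, s, m, t, a → 8
q → e, o, m, a → 4
r → e, o, m, a → 4
e → a → 1
o → m, a → 2
s → m, a → 2
m → a → 1
t → a → 1
a → none → 0
Sum: 8 + 4 + 4 + 1 + 2 + 2 + 1 + 1 + 0 = 23

There are 23 out-of-order pairs.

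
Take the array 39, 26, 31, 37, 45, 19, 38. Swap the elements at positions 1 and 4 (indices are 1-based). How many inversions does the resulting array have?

9

Positions 1 and 4 hold 39 and 37; after swapping, the array is [37, 26, 31, 39, 45, 19, 38].
Sweep left to right; for each value list the smaller values that follow it:
37 → 26, 31, 19 → 3
26 → 19 → 1
31 → 19 → 1
39 → 19, 38 → 2
45 → 19, 38 → 2
19 → none → 0
38 → none → 0
Sum: 3 + 1 + 1 + 2 + 2 + 0 + 0 = 9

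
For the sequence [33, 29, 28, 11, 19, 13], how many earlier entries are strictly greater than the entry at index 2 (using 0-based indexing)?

2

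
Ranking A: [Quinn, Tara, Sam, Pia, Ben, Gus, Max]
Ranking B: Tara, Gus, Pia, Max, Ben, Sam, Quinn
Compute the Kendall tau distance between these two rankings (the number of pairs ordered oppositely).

Assign each item its position (1..7) in the first ordering, then rewrite the second ordering as that position sequence:
positions: Quinn→1, Tara→2, Sam→3, Pia→4, Ben→5, Gus→6, Max→7
second ordering as positions: [2, 6, 4, 7, 5, 3, 1]
Discordant pairs = inversions in this position sequence.
2: 1 → 1
6: 4, 5, 3, 1 → 4
4: 3, 1 → 2
7: 5, 3, 1 → 3
5: 3, 1 → 2
3: 1 → 1
1: 0
Total: 1 + 4 + 2 + 3 + 2 + 1 + 0 = 13

Discordant pairs: 13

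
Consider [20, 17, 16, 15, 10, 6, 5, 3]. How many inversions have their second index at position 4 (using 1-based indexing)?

3

The element at index 4 is 15.
Elements before it: 20, 17, 16
Those larger than 15: 20, 17, 16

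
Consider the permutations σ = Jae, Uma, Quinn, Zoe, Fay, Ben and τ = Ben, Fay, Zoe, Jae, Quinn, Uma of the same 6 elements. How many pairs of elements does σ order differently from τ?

13

Assign each item its position (1..6) in the first ordering, then rewrite the second ordering as that position sequence:
positions: Jae→1, Uma→2, Quinn→3, Zoe→4, Fay→5, Ben→6
second ordering as positions: [6, 5, 4, 1, 3, 2]
Discordant pairs = inversions in this position sequence.
6: 5, 4, 1, 3, 2 → 5
5: 4, 1, 3, 2 → 4
4: 1, 3, 2 → 3
1: 0
3: 2 → 1
2: 0
Total: 5 + 4 + 3 + 0 + 1 + 0 = 13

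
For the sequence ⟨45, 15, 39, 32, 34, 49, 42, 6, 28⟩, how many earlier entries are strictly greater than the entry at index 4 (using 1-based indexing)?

The element at index 4 is 32.
Elements before it: 45, 15, 39
Those larger than 32: 45, 39

2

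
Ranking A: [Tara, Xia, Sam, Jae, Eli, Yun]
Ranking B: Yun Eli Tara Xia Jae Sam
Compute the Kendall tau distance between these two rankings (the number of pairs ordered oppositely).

Assign each item its position (1..6) in the first ordering, then rewrite the second ordering as that position sequence:
positions: Tara→1, Xia→2, Sam→3, Jae→4, Eli→5, Yun→6
second ordering as positions: [6, 5, 1, 2, 4, 3]
Discordant pairs = inversions in this position sequence.
6: 5, 1, 2, 4, 3 → 5
5: 1, 2, 4, 3 → 4
1: 0
2: 0
4: 3 → 1
3: 0
Total: 5 + 4 + 0 + 0 + 1 + 0 = 10

10 discordant pairs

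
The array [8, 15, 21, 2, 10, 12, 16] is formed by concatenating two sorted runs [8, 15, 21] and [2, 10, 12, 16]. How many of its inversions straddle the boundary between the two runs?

8

Count, for every r in R, how many entries of L exceed r:
r = 2: 8, 15, 21 → 3
r = 10: 15, 21 → 2
r = 12: 15, 21 → 2
r = 16: 21 → 1
Cross-inversions: 3 + 2 + 2 + 1 = 8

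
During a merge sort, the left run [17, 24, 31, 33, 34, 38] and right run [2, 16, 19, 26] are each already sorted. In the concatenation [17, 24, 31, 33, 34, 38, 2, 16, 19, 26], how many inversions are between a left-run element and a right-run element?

21 split inversions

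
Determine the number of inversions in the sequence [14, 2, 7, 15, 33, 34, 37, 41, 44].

Element-by-element contributions:
14 → 2, 7 → 2
2 → none → 0
7 → none → 0
15 → none → 0
33 → none → 0
34 → none → 0
37 → none → 0
41 → none → 0
44 → none → 0
Sum: 2 + 0 + 0 + 0 + 0 + 0 + 0 + 0 + 0 = 2

2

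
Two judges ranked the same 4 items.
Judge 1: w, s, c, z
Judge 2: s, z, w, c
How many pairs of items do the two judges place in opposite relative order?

3 discordant pairs

Assign each item its position (1..4) in the first ordering, then rewrite the second ordering as that position sequence:
positions: w→1, s→2, c→3, z→4
second ordering as positions: [2, 4, 1, 3]
Discordant pairs = inversions in this position sequence.
2: 1 → 1
4: 1, 3 → 2
1: 0
3: 0
Total: 1 + 2 + 0 + 0 = 3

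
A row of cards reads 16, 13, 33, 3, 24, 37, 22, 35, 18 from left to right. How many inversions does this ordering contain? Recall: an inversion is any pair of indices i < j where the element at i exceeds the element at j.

For each element, count later entries that are smaller:
16 → 13, 3 → 2
13 → 3 → 1
33 → 3, 24, 22, 18 → 4
3 → none → 0
24 → 22, 18 → 2
37 → 22, 35, 18 → 3
22 → 18 → 1
35 → 18 → 1
18 → none → 0
Sum: 2 + 1 + 4 + 0 + 2 + 3 + 1 + 1 + 0 = 14

14 inversions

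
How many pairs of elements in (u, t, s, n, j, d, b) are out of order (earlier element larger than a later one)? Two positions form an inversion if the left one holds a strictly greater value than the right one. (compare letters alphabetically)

21 out-of-order pairs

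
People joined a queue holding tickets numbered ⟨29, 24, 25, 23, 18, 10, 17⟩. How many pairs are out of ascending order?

19

Count, for each position, how many later elements it exceeds:
29 → 24, 25, 23, 18, 10, 17 → 6
24 → 23, 18, 10, 17 → 4
25 → 23, 18, 10, 17 → 4
23 → 18, 10, 17 → 3
18 → 10, 17 → 2
10 → none → 0
17 → none → 0
Sum: 6 + 4 + 4 + 3 + 2 + 0 + 0 = 19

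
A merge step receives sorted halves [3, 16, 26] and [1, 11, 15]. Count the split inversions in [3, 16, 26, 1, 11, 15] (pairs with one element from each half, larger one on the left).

There are 7 cross-inversions.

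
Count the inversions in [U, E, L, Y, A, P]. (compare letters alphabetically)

8 out-of-order pairs

Listing every pair i<j with a[i]>a[j] (using 1-based positions):
(1,2): U > E
(1,3): U > L
(1,5): U > A
(1,6): U > P
(2,5): E > A
(3,5): L > A
(4,5): Y > A
(4,6): Y > P
That's 8 pairs.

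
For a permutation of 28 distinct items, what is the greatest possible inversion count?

378 inversions

The maximum occurs when the array is in strictly decreasing order: every one of the C(28, 2) pairs is inverted.
C(28, 2) = 28·27/2 = 378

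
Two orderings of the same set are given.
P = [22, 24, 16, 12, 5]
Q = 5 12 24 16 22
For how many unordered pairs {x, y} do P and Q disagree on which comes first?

9

Assign each item its position (1..5) in the first ordering, then rewrite the second ordering as that position sequence:
positions: 22→1, 24→2, 16→3, 12→4, 5→5
second ordering as positions: [5, 4, 2, 3, 1]
Discordant pairs = inversions in this position sequence.
5: 4, 2, 3, 1 → 4
4: 2, 3, 1 → 3
2: 1 → 1
3: 1 → 1
1: 0
Total: 4 + 3 + 1 + 1 + 0 = 9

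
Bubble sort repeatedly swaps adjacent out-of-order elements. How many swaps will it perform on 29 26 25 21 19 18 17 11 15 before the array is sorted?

The minimum number of adjacent swaps to sort an array equals its inversion count, since every such swap removes exactly one inversion.
Count inversions — for each element, later elements that are smaller:
29: 26, 25, 21, 19, 18, 17, 11, 15 → 8
26: 25, 21, 19, 18, 17, 11, 15 → 7
25: 21, 19, 18, 17, 11, 15 → 6
21: 19, 18, 17, 11, 15 → 5
19: 18, 17, 11, 15 → 4
18: 17, 11, 15 → 3
17: 11, 15 → 2
11: none → 0
15: none → 0
Total inversions: 8 + 7 + 6 + 5 + 4 + 3 + 2 + 0 + 0 = 35

Swaps: 35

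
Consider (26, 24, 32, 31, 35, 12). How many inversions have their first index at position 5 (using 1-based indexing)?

The element at index 5 is 35.
Elements after it: 12
Those smaller than 35: 12

1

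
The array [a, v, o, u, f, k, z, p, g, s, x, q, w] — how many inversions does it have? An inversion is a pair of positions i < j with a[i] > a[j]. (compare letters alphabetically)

For each element, count later entries that are smaller:
a → none → 0
v → o, u, f, k, p, g, s, q → 8
o → f, k, g → 3
u → f, k, p, g, s, q → 6
f → none → 0
k → g → 1
z → p, g, s, x, q, w → 6
p → g → 1
g → none → 0
s → q → 1
x → q, w → 2
q → none → 0
w → none → 0
Sum: 0 + 8 + 3 + 6 + 0 + 1 + 6 + 1 + 0 + 1 + 2 + 0 + 0 = 28

28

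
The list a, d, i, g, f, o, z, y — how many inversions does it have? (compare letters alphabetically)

4

Element-by-element contributions:
a: 0
d: 0
i: 2
g: 1
f: 0
o: 0
z: 1
y: 0
Sum: 0 + 0 + 2 + 1 + 0 + 0 + 1 + 0 = 4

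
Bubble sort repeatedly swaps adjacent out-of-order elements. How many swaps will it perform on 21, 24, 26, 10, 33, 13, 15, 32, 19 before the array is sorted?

The minimum number of adjacent swaps to sort an array equals its inversion count, since every such swap removes exactly one inversion.
Count inversions — for each element, later elements that are smaller:
21: 10, 13, 15, 19 → 4
24: 10, 13, 15, 19 → 4
26: 10, 13, 15, 19 → 4
10: none → 0
33: 13, 15, 32, 19 → 4
13: none → 0
15: none → 0
32: 19 → 1
19: none → 0
Total inversions: 4 + 4 + 4 + 0 + 4 + 0 + 0 + 1 + 0 = 17

17 swaps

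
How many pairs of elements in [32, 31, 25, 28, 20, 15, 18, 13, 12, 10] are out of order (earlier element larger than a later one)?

Out-of-order pairs: 43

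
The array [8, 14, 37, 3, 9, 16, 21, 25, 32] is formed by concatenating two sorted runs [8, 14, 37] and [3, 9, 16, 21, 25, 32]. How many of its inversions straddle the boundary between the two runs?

For each element r of the right run, count left-run elements greater than r:
r = 3: 8, 14, 37 → 3
r = 9: 14, 37 → 2
r = 16: 37 → 1
r = 21: 37 → 1
r = 25: 37 → 1
r = 32: 37 → 1
Cross-inversions: 3 + 2 + 1 + 1 + 1 + 1 = 9

9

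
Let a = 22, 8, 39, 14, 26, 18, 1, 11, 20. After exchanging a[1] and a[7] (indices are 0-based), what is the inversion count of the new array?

Positions 1 and 7 hold 8 and 11; after swapping, the array is [22, 11, 39, 14, 26, 18, 1, 8, 20].
Count, for each position, how many later elements it exceeds:
22 → 11, 14, 18, 1, 8, 20 → 6
11 → 1, 8 → 2
39 → 14, 26, 18, 1, 8, 20 → 6
14 → 1, 8 → 2
26 → 18, 1, 8, 20 → 4
18 → 1, 8 → 2
1 → none → 0
8 → none → 0
20 → none → 0
Sum: 6 + 2 + 6 + 2 + 4 + 2 + 0 + 0 + 0 = 22

There are 22 inversions.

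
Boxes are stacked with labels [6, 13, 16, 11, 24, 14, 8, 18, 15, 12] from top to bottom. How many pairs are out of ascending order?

19 inversions

Count, for each position, how many later elements it exceeds:
6 → none → 0
13 → 11, 8, 12 → 3
16 → 11, 14, 8, 15, 12 → 5
11 → 8 → 1
24 → 14, 8, 18, 15, 12 → 5
14 → 8, 12 → 2
8 → none → 0
18 → 15, 12 → 2
15 → 12 → 1
12 → none → 0
Sum: 0 + 3 + 5 + 1 + 5 + 2 + 0 + 2 + 1 + 0 = 19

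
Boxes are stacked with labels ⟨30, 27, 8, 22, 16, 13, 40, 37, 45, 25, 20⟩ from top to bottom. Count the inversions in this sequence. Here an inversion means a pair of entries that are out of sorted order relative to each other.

Count, for each position, how many later elements it exceeds:
30 → 27, 8, 22, 16, 13, 25, 20 → 7
27 → 8, 22, 16, 13, 25, 20 → 6
8 → none → 0
22 → 16, 13, 20 → 3
16 → 13 → 1
13 → none → 0
40 → 37, 25, 20 → 3
37 → 25, 20 → 2
45 → 25, 20 → 2
25 → 20 → 1
20 → none → 0
Sum: 7 + 6 + 0 + 3 + 1 + 0 + 3 + 2 + 2 + 1 + 0 = 25

25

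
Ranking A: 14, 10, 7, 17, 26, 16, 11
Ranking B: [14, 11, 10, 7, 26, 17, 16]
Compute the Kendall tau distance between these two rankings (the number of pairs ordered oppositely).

6 discordant pairs

Assign each item its position (1..7) in the first ordering, then rewrite the second ordering as that position sequence:
positions: 14→1, 10→2, 7→3, 17→4, 26→5, 16→6, 11→7
second ordering as positions: [1, 7, 2, 3, 5, 4, 6]
Discordant pairs = inversions in this position sequence.
1: 0
7: 2, 3, 5, 4, 6 → 5
2: 0
3: 0
5: 4 → 1
4: 0
6: 0
Total: 0 + 5 + 0 + 0 + 1 + 0 + 0 = 6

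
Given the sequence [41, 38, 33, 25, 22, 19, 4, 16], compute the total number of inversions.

Count, for each position, how many later elements it exceeds:
41 → 38, 33, 25, 22, 19, 4, 16 → 7
38 → 33, 25, 22, 19, 4, 16 → 6
33 → 25, 22, 19, 4, 16 → 5
25 → 22, 19, 4, 16 → 4
22 → 19, 4, 16 → 3
19 → 4, 16 → 2
4 → none → 0
16 → none → 0
Sum: 7 + 6 + 5 + 4 + 3 + 2 + 0 + 0 = 27

27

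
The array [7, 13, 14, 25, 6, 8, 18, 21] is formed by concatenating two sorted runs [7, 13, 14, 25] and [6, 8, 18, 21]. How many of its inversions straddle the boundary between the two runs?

Take each right-half value and tally the left-half values above it:
r = 6: 7, 13, 14, 25 → 4
r = 8: 13, 14, 25 → 3
r = 18: 25 → 1
r = 21: 25 → 1
Cross-inversions: 4 + 3 + 1 + 1 = 9

9 cross-inversions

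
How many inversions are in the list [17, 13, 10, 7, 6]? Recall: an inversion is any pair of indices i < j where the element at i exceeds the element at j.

For each element, count later entries that are smaller:
17: 4
13: 3
10: 2
7: 1
6: 0
Sum: 4 + 3 + 2 + 1 + 0 = 10

10 inversions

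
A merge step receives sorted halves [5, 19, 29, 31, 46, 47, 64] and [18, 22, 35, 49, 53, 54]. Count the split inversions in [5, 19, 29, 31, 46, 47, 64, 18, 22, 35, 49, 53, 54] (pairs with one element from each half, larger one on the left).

Count, for every r in R, how many entries of L exceed r:
r = 18: 19, 29, 31, 46, 47, 64 → 6
r = 22: 29, 31, 46, 47, 64 → 5
r = 35: 46, 47, 64 → 3
r = 49: 64 → 1
r = 53: 64 → 1
r = 54: 64 → 1
Cross-inversions: 6 + 5 + 3 + 1 + 1 + 1 = 17

17 cross-inversions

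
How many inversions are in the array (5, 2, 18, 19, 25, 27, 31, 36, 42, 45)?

For each element, count later entries that are smaller:
5 → 2 → 1
2 → none → 0
18 → none → 0
19 → none → 0
25 → none → 0
27 → none → 0
31 → none → 0
36 → none → 0
42 → none → 0
45 → none → 0
Sum: 1 + 0 + 0 + 0 + 0 + 0 + 0 + 0 + 0 + 0 = 1

1 inversion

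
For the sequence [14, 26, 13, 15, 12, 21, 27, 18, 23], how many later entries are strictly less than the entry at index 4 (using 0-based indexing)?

0 such elements

The element at index 4 is 12.
Elements after it: 21, 27, 18, 23
None of them are smaller than 12.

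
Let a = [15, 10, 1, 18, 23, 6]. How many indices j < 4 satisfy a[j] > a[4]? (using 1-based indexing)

The element at index 4 is 18.
Elements before it: 15, 10, 1
None of them are larger than 18.

0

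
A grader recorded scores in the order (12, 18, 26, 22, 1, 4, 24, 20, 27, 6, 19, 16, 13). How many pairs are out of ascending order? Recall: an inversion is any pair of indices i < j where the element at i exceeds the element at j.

40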